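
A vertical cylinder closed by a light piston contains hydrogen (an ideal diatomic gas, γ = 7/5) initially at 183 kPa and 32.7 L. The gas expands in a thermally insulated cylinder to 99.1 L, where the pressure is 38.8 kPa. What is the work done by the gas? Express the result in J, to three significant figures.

W ≈ 5350 J

Adiabatic: W = (P₁V₁ − P₂V₂)/(γ − 1) with γ = 7/5.
P₁V₁ = 5984 J, P₂V₂ = 3845 J.
W = (5984 − 3845) / 0.4 = 5348 J.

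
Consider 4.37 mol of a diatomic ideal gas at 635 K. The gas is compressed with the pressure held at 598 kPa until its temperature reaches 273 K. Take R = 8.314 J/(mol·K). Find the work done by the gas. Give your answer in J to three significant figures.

W ≈ -13200 J

Isobaric: W = P ΔV = nR ΔT.
W = (4.37)(8.314)(273 − 635) = -13152 J.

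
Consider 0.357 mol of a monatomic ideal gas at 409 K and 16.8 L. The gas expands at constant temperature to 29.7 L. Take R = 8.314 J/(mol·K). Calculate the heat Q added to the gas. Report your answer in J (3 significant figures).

Q ≈ 692 J

Isothermal ⇒ ΔU = 0, so Q = W = nRT ln(V₂/V₁).
Q = (0.357)(8.314)(409) ln(29.7/16.8) = 1214 × 0.5698 = 691.7 J.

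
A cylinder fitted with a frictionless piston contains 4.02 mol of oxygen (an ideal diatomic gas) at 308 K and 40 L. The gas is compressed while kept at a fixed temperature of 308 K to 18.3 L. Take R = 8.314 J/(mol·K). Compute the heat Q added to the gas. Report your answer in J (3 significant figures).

Q ≈ -8050 J

Isothermal ⇒ ΔU = 0, so Q = W = nRT ln(V₂/V₁).
Q = (4.02)(8.314)(308) ln(18.3/40) = 10294 × -0.782 = -8050 J.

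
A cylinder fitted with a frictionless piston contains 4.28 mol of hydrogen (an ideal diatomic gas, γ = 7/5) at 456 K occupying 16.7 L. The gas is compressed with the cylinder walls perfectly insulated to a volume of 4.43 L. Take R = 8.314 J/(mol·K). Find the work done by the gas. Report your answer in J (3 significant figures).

Adiabatic: TV^(γ−1) = const with γ = 7/5.
T₂ = T₁ (V₁/V₂)^(γ−1) = 456 × (16.7/4.43)^0.4 = 456 × 1.7 = 775.3 K.
W_by = nCᵥ(T₁ − T₂) = (4.28)(20.79)(456 − 775.3) = -28408 J.

W ≈ -28400 J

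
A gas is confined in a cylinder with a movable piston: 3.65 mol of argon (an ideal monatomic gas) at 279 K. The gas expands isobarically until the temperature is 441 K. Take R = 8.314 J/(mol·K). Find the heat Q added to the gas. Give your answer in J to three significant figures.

Q ≈ 12300 J

Isobaric: W = nRΔT = (3.65)(8.314)(162) = 4916 J.
ΔU = nCᵥΔT with Cᵥ = 3R/2: ΔU = (3.65)(12.47)(162) = 7374 J.
Q = ΔU + W = 7374 + 4916 = 12290 J.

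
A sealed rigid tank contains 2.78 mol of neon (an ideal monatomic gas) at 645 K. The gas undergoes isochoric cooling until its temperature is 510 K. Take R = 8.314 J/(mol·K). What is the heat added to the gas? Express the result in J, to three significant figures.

Constant volume ⇒ W = 0, so Q = ΔU = nCᵥΔT with Cᵥ = 3R/2 = 12.47 J/(mol·K).
ΔU = (2.78)(12.47)(510 − 645) = -4680 J.

Q ≈ -4680 J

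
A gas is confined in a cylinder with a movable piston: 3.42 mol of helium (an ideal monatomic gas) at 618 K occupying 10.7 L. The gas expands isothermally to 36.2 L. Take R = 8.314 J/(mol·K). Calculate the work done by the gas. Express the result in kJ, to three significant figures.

Isothermal: W = nRT ln(V₂/V₁).
W = (3.42)(8.314)(618) × ln(36.2/10.7)
  = 17572 × 1.219
W_by_gas = 21417 J.

W ≈ 21.4 kJ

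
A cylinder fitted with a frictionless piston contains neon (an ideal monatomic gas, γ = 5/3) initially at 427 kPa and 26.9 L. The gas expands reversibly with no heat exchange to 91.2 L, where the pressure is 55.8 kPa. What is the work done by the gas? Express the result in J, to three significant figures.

Adiabatic: W = (P₁V₁ − P₂V₂)/(γ − 1) with γ = 5/3.
P₁V₁ = 11486 J, P₂V₂ = 5089 J.
W = (11486 − 5089) / 0.6667 = 9596 J.

W ≈ 9600 J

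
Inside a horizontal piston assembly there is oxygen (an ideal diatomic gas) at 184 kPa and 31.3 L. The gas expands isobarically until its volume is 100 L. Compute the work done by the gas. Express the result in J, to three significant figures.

Isobaric: W = P ΔV.
W = (184 kPa)(100 − 31.3 L) = (184)(68.7) = 12641 J.

W ≈ 12600 J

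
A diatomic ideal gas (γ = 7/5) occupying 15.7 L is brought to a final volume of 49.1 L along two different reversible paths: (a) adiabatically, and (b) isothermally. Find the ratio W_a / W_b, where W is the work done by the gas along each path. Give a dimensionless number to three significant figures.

Path (a) adiabatic: W = P₁V₁(1 − (V₁/V₂)^(γ−1))/(γ−1) → W_a/(P₁V₁) = 0.9156.
Path (b) isothermal: W = P₁V₁ ln(V₂/V₁) → W_b/(P₁V₁) = 1.14.
W_a / W_b = 0.9156 / 1.14 = 0.803.

W_a / W_b ≈ 0.803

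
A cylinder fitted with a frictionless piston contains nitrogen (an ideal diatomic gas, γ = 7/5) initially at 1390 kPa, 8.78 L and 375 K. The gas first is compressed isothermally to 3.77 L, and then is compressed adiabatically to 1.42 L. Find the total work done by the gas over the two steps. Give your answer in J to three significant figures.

W_total ≈ -24900 J

Step 1 (isothermal): W = P₁V₁ ln(V₂/V₁) = (12204) ln(3.77/8.78) = -10317 J.
After step 1: P = 3237 kPa, V = 3.77 L, T = 375 K.
Step 2 (adiabatic): W = (P₁V₁ − P₂V₂)/(γ−1) = (12204 − 18036)/0.4 = -14578 J.
W_total = -10317 − 14578 = -24896 J.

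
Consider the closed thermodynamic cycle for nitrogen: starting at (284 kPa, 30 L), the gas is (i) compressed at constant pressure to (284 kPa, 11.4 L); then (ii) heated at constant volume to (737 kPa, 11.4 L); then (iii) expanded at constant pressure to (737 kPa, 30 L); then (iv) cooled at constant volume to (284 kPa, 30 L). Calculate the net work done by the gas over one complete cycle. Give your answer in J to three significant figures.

Constant-volume legs do no work.
W(i) = (284)(11.4 − 30) = -5282 J; W(iii) = (737)(30 − 11.4) = 13708 J.
W_net = -5282 + 13708 = 8426 J (the clockwise enclosed area).

W_net ≈ 8430 J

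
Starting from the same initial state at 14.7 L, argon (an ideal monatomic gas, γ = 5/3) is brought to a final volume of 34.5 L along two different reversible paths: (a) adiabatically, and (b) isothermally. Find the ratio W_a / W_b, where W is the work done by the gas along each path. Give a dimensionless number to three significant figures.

Path (a) adiabatic: W = P₁V₁(1 − (V₁/V₂)^(γ−1))/(γ−1) → W_a/(P₁V₁) = 0.6506.
Path (b) isothermal: W = P₁V₁ ln(V₂/V₁) → W_b/(P₁V₁) = 0.8531.
W_a / W_b = 0.6506 / 0.8531 = 0.7627.

W_a / W_b ≈ 0.763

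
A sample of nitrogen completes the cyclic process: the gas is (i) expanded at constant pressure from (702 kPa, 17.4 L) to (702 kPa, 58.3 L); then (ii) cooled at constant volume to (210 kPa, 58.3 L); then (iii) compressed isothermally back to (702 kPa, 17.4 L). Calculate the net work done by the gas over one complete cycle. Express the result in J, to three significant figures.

Leg (i): W = PΔV = (702)(58.3 − 17.4) = 28712 J.
Leg (ii): W = 0.
Leg (iii): W = PᵢVᵢ ln(V_f/Vᵢ) = (12243) ln(17.4/58.3) = -14803 J.
W_net = 28712 − 14803 = 13908 J.

W_net ≈ 13900 J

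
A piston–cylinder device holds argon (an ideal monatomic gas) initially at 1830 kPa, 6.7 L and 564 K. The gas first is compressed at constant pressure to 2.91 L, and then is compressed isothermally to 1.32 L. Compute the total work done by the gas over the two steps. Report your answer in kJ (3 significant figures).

Step 1 (isobaric): W = PΔV = (1830 kPa)(2.91 − 6.7 L) = -6936 J.
After step 1: P = 1830 kPa, V = 2.91 L, T = 245 K.
Step 2 (isothermal): W = P₁V₁ ln(V₂/V₁) = (5325) ln(1.32/2.91) = -4210 J.
W_total = -6936 − 4210 = -11145 J.

W_total ≈ -11.1 kJ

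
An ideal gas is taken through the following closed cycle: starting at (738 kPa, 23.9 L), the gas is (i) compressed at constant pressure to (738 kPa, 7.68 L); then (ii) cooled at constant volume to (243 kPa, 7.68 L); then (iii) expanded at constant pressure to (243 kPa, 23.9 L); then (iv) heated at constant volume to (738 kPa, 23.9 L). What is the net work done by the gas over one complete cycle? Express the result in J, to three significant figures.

Constant-volume legs do no work.
W(i) = (738)(7.68 − 23.9) = -11970 J; W(iii) = (243)(23.9 − 7.68) = 3941 J.
W_net = -11970 + 3941 = -8029 J (the counter-clockwise enclosed area).

W_net ≈ -8030 J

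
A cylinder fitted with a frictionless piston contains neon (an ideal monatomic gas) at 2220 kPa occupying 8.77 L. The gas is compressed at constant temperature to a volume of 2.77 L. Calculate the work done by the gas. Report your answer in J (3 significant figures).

Isothermal: W = nRT ln(V₂/V₁) = P₁V₁ ln(V₂/V₁).
P₁V₁ = (2220 kPa)(8.77 L) = 19469 J.
W = 19469 × ln(2.77/8.77) = 19469 × -1.152
W_by_gas = -22438 J.

W ≈ -22400 J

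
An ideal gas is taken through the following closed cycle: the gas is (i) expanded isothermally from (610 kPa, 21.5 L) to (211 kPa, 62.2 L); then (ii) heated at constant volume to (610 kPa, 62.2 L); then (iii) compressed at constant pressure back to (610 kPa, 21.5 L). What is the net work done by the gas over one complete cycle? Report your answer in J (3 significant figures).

W_net ≈ -10900 J

Leg (i): W = PᵢVᵢ ln(V_f/Vᵢ) = (13115) ln(62.2/21.5) = 13932 J.
Leg (ii): W = 0.
Leg (iii): W = PΔV = (610)(21.5 − 62.2) = -24827 J.
W_net = 13932 − 24827 = -10895 J.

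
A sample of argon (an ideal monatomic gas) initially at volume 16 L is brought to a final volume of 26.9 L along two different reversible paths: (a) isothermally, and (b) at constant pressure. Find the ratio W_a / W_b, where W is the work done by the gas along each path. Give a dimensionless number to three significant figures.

Path (a) isothermal: W = P₁V₁ ln(V₂/V₁) → W_a/(P₁V₁) = 0.5195.
Path (b) isobaric: W = P₁(V₂ − V₁) → W_b/(P₁V₁) = 0.6812.
W_a / W_b = 0.5195 / 0.6812 = 0.7626.

W_a / W_b ≈ 0.763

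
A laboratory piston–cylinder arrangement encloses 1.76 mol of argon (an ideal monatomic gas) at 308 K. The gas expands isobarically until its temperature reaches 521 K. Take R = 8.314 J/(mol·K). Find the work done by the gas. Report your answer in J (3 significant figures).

W ≈ 3120 J

Isobaric: W = P ΔV = nR ΔT.
W = (1.76)(8.314)(521 − 308) = 3117 J.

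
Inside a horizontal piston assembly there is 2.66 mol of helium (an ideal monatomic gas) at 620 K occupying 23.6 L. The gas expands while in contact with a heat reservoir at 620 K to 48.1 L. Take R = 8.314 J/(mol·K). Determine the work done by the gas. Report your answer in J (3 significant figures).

Isothermal: W = nRT ln(V₂/V₁).
W = (2.66)(8.314)(620) × ln(48.1/23.6)
  = 13711 × 0.712
W_by_gas = 9763 J.

W ≈ 9760 J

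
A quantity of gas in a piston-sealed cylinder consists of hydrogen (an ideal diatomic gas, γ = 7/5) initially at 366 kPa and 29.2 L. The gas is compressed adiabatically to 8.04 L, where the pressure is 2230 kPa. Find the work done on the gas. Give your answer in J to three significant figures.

Adiabatic: W = (P₁V₁ − P₂V₂)/(γ − 1) with γ = 7/5.
P₁V₁ = 10687 J, P₂V₂ = 17929 J.
W = (10687 − 17929) / 0.4 = -18105 J.
Work on gas = −W_by = 18105 J.

W ≈ 18100 J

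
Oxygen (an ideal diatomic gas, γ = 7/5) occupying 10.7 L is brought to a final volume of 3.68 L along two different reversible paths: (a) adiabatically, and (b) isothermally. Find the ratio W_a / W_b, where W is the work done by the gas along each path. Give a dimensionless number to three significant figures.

W_a / W_b ≈ 1.25

Path (a) adiabatic: W = P₁V₁(1 − (V₁/V₂)^(γ−1))/(γ−1) → W_a/(P₁V₁) = -1.331.
Path (b) isothermal: W = P₁V₁ ln(V₂/V₁) → W_b/(P₁V₁) = -1.067.
W_a / W_b = -1.331 / -1.067 = 1.247.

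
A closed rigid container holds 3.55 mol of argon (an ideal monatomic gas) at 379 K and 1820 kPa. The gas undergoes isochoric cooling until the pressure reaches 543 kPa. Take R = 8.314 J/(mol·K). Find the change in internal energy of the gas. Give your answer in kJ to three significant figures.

Constant volume ⇒ W = 0, so Q = ΔU = nCᵥΔT with Cᵥ = 3R/2 = 12.47 J/(mol·K).
At constant V, T₂/T₁ = P₂/P₁ ⇒ ΔT = T₁(P₂/P₁ − 1) = 379·(543/1820 − 1) = -265.9 K.
ΔU = (3.55)(12.47)(-265.9) = -11773 J.

ΔU ≈ -11.8 kJ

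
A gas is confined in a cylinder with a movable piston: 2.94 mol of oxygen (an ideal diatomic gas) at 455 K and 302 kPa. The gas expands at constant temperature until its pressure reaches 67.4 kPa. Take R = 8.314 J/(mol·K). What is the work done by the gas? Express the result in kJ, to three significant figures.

W ≈ 16.7 kJ

Isothermal process: W = nRT ln(V₂/V₁) = nRT ln(P₁/P₂).
W = (2.94)(8.314)(455) × ln(302/67.4)
  = 11122 × ln(4.481) = 11122 × 1.5
W_by_gas = 16680 J.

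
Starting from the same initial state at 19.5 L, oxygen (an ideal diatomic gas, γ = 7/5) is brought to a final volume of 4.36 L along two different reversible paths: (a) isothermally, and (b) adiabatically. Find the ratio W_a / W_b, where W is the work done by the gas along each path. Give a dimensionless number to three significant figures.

Path (a) isothermal: W = P₁V₁ ln(V₂/V₁) → W_a/(P₁V₁) = -1.498.
Path (b) adiabatic: W = P₁V₁(1 − (V₁/V₂)^(γ−1))/(γ−1) → W_b/(P₁V₁) = -2.052.
W_a / W_b = -1.498 / -2.052 = 0.7302.

W_a / W_b ≈ 0.730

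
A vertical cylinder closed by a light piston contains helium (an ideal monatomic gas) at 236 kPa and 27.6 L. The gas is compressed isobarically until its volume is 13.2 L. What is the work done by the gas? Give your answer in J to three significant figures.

W ≈ -3400 J

Isobaric: W = P ΔV.
W = (236 kPa)(13.2 − 27.6 L) = (236)(-14.4) = -3398 J.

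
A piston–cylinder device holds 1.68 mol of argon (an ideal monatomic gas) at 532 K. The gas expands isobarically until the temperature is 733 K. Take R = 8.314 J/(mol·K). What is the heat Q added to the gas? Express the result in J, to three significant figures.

Isobaric: W = nRΔT = (1.68)(8.314)(201) = 2807 J.
ΔU = nCᵥΔT with Cᵥ = 3R/2: ΔU = (1.68)(12.47)(201) = 4211 J.
Q = ΔU + W = 4211 + 2807 = 7019 J.

Q ≈ 7020 J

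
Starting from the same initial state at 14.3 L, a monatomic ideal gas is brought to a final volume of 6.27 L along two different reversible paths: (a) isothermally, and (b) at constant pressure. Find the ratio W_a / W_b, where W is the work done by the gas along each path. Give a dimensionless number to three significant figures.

W_a / W_b ≈ 1.47

Path (a) isothermal: W = P₁V₁ ln(V₂/V₁) → W_a/(P₁V₁) = -0.8245.
Path (b) isobaric: W = P₁(V₂ − V₁) → W_b/(P₁V₁) = -0.5615.
W_a / W_b = -0.8245 / -0.5615 = 1.468.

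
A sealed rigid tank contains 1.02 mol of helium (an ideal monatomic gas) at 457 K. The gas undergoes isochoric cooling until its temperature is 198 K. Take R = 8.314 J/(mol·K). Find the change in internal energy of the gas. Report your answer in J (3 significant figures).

Constant volume ⇒ W = 0, so Q = ΔU = nCᵥΔT with Cᵥ = 3R/2 = 12.47 J/(mol·K).
ΔU = (1.02)(12.47)(198 − 457) = -3295 J.

ΔU ≈ -3290 J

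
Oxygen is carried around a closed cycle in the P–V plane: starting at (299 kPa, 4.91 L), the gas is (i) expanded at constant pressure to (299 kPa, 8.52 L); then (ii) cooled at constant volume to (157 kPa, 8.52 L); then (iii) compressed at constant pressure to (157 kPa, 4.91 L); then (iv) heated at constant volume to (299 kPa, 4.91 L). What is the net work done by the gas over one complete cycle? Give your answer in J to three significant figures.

Constant-volume legs do no work.
W(i) = (299)(8.52 − 4.91) = 1079 J; W(iii) = (157)(4.91 − 8.52) = -566.8 J.
W_net = 1079 − 566.8 = 512.6 J (the clockwise enclosed area).

W_net ≈ 513 J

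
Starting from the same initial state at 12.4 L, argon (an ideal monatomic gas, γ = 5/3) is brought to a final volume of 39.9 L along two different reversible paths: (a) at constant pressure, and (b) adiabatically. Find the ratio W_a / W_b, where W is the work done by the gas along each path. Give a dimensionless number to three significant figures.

Path (a) isobaric: W = P₁(V₂ − V₁) → W_a/(P₁V₁) = 2.218.
Path (b) adiabatic: W = P₁V₁(1 − (V₁/V₂)^(γ−1))/(γ−1) → W_b/(P₁V₁) = 0.8118.
W_a / W_b = 2.218 / 0.8118 = 2.732.

W_a / W_b ≈ 2.73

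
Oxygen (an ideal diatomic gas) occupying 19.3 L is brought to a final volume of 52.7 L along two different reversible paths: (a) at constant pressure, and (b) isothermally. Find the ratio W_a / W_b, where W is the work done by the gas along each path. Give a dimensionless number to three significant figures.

Path (a) isobaric: W = P₁(V₂ − V₁) → W_a/(P₁V₁) = 1.731.
Path (b) isothermal: W = P₁V₁ ln(V₂/V₁) → W_b/(P₁V₁) = 1.005.
W_a / W_b = 1.731 / 1.005 = 1.723.

W_a / W_b ≈ 1.72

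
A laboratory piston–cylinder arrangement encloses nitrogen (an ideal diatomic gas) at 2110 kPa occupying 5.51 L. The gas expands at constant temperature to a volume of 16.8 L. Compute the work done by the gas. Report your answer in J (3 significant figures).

W ≈ 13000 J

Isothermal: W = nRT ln(V₂/V₁) = P₁V₁ ln(V₂/V₁).
P₁V₁ = (2110 kPa)(5.51 L) = 11626 J.
W = 11626 × ln(16.8/5.51) = 11626 × 1.115
W_by_gas = 12961 J.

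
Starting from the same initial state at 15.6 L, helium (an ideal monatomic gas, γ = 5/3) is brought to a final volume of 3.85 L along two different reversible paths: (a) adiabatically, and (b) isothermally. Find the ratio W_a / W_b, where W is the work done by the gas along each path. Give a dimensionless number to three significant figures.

W_a / W_b ≈ 1.65

Path (a) adiabatic: W = P₁V₁(1 − (V₁/V₂)^(γ−1))/(γ−1) → W_a/(P₁V₁) = -2.312.
Path (b) isothermal: W = P₁V₁ ln(V₂/V₁) → W_b/(P₁V₁) = -1.399.
W_a / W_b = -2.312 / -1.399 = 1.653.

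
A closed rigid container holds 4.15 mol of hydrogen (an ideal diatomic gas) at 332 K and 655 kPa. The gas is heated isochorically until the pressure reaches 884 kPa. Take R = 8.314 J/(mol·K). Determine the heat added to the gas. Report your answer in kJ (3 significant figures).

Constant volume ⇒ W = 0, so Q = ΔU = nCᵥΔT with Cᵥ = 5R/2 = 20.79 J/(mol·K).
At constant V, T₂/T₁ = P₂/P₁ ⇒ ΔT = T₁(P₂/P₁ − 1) = 332·(884/655 − 1) = 116.1 K.
ΔU = (4.15)(20.79)(116.1) = 10012 J.

Q ≈ 10.0 kJ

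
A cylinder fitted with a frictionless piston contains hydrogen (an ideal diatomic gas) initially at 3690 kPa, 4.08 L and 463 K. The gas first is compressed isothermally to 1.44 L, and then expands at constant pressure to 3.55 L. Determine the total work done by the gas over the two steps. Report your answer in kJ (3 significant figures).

Step 1 (isothermal): W = P₁V₁ ln(V₂/V₁) = (15055) ln(1.44/4.08) = -15679 J.
After step 1: P = 10455 kPa, V = 1.44 L, T = 463 K.
Step 2 (isobaric): W = PΔV = (10455 kPa)(3.55 − 1.44 L) = 22060 J.
W_total = -15679 + 22060 = 6381 J.

W_total ≈ 6.38 kJ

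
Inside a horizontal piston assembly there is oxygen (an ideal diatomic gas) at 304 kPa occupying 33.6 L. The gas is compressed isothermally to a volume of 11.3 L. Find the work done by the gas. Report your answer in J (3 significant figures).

Isothermal: W = nRT ln(V₂/V₁) = P₁V₁ ln(V₂/V₁).
P₁V₁ = (304 kPa)(33.6 L) = 10214 J.
W = 10214 × ln(11.3/33.6) = 10214 × -1.09
W_by_gas = -11131 J.

W ≈ -11100 J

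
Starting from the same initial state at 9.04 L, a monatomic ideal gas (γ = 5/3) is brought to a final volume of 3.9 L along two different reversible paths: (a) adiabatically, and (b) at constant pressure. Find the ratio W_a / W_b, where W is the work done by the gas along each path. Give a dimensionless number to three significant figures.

W_a / W_b ≈ 1.98

Path (a) adiabatic: W = P₁V₁(1 − (V₁/V₂)^(γ−1))/(γ−1) → W_a/(P₁V₁) = -1.127.
Path (b) isobaric: W = P₁(V₂ − V₁) → W_b/(P₁V₁) = -0.5686.
W_a / W_b = -1.127 / -0.5686 = 1.982.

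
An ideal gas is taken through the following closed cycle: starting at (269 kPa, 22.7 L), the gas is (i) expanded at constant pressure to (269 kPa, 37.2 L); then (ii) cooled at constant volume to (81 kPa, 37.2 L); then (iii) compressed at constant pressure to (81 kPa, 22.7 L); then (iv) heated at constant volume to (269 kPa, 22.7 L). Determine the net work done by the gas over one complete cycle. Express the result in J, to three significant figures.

Constant-volume legs do no work.
W(i) = (269)(37.2 − 22.7) = 3901 J; W(iii) = (81)(22.7 − 37.2) = -1175 J.
W_net = 3901 − 1175 = 2726 J (the clockwise enclosed area).

W_net ≈ 2730 J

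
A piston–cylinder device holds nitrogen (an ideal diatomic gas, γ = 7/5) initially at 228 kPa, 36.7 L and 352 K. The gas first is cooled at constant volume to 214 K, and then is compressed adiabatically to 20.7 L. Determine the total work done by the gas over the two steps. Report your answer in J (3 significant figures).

W_total ≈ -3270 J

Step 1 (isochoric): W = 0 (constant volume).
After step 1: P = 138.6 kPa (V unchanged).
Step 2 (adiabatic): W = (P₁V₁ − P₂V₂)/(γ−1) = (5087 − 6397)/0.4 = -3274 J.
W_total = 0 − 3274 = -3274 J.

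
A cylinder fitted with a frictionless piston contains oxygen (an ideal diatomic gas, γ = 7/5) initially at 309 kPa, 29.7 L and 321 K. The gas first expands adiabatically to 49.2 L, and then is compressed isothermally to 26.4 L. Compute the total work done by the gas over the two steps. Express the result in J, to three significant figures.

W_total ≈ -474 J

Step 1 (adiabatic): W = (P₁V₁ − P₂V₂)/(γ−1) = (9177 − 7499)/0.4 = 4195 J.
After step 1: P = 152.4 kPa, V = 49.2 L, T = 262.3 K.
Step 2 (isothermal): W = P₁V₁ ln(V₂/V₁) = (7499) ln(26.4/49.2) = -4669 J.
W_total = 4195 − 4669 = -474.1 J.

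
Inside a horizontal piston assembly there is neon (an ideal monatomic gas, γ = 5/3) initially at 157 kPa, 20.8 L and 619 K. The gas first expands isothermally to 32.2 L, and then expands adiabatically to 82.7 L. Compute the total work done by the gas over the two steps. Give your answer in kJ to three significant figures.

W_total ≈ 3.71 kJ

Step 1 (isothermal): W = P₁V₁ ln(V₂/V₁) = (3266) ln(32.2/20.8) = 1427 J.
After step 1: P = 101.4 kPa, V = 32.2 L, T = 619 K.
Step 2 (adiabatic): W = (P₁V₁ − P₂V₂)/(γ−1) = (3266 − 1741)/0.667 = 2287 J.
W_total = 1427 + 2287 = 3714 J.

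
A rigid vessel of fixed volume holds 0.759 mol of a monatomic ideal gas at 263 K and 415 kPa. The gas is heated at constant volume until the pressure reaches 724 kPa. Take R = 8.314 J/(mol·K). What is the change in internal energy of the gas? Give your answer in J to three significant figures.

ΔU ≈ 1850 J

Constant volume ⇒ W = 0, so Q = ΔU = nCᵥΔT with Cᵥ = 3R/2 = 12.47 J/(mol·K).
At constant V, T₂/T₁ = P₂/P₁ ⇒ ΔT = T₁(P₂/P₁ − 1) = 263·(724/415 − 1) = 195.8 K.
ΔU = (0.759)(12.47)(195.8) = 1854 J.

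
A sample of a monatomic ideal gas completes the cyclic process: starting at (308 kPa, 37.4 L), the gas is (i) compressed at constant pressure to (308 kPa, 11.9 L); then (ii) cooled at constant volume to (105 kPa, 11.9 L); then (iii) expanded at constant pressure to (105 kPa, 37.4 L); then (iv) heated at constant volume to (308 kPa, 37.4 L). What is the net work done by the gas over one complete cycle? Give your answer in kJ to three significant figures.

Constant-volume legs do no work.
W(i) = (308)(11.9 − 37.4) = -7854 J; W(iii) = (105)(37.4 − 11.9) = 2678 J.
W_net = -7854 + 2678 = -5176 J (the counter-clockwise enclosed area).

W_net ≈ -5.18 kJ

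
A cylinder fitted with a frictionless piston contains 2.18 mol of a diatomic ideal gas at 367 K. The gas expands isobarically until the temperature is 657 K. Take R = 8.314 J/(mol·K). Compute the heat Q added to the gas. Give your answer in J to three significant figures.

Q ≈ 18400 J

Isobaric: W = nRΔT = (2.18)(8.314)(290) = 5256 J.
ΔU = nCᵥΔT with Cᵥ = 5R/2: ΔU = (2.18)(20.79)(290) = 13140 J.
Q = ΔU + W = 13140 + 5256 = 18396 J.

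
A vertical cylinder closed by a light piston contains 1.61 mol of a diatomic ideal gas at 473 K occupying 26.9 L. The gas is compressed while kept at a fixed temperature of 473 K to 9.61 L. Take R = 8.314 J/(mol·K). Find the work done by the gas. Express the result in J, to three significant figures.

Isothermal: W = nRT ln(V₂/V₁).
W = (1.61)(8.314)(473) × ln(9.61/26.9)
  = 6331 × -1.029
W_by_gas = -6517 J.

W ≈ -6520 J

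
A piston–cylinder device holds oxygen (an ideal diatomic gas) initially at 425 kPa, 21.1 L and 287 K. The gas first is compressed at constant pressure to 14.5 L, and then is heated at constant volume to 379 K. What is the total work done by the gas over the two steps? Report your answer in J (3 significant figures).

Step 1 (isobaric): W = PΔV = (425 kPa)(14.5 − 21.1 L) = -2805 J.
Step 2 (isochoric): W = 0 (constant volume).
W_total = -2805 + 0 = -2805 J.

W_total ≈ -2810 J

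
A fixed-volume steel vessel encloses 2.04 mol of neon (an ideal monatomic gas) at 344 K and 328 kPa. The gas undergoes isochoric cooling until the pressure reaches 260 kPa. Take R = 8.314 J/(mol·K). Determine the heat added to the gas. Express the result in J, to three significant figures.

Q ≈ -1810 J

Constant volume ⇒ W = 0, so Q = ΔU = nCᵥΔT with Cᵥ = 3R/2 = 12.47 J/(mol·K).
At constant V, T₂/T₁ = P₂/P₁ ⇒ ΔT = T₁(P₂/P₁ − 1) = 344·(260/328 − 1) = -71.32 K.
ΔU = (2.04)(12.47)(-71.32) = -1814 J.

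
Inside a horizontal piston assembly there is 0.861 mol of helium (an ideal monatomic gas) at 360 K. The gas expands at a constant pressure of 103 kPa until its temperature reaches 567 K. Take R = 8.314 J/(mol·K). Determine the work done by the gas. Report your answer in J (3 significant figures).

Isobaric: W = P ΔV = nR ΔT.
W = (0.861)(8.314)(567 − 360) = 1482 J.

W ≈ 1480 J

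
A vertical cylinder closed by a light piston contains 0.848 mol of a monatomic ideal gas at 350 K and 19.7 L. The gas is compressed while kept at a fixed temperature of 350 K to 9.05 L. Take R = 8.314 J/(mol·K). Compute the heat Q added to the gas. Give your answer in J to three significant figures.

Q ≈ -1920 J

Isothermal ⇒ ΔU = 0, so Q = W = nRT ln(V₂/V₁).
Q = (0.848)(8.314)(350) ln(9.05/19.7) = 2468 × -0.7779 = -1919 J.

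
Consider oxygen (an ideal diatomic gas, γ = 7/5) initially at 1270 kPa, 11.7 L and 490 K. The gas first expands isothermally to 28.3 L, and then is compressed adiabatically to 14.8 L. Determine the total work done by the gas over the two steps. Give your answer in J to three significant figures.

Step 1 (isothermal): W = P₁V₁ ln(V₂/V₁) = (14859) ln(28.3/11.7) = 13125 J.
After step 1: P = 525.1 kPa, V = 28.3 L, T = 490 K.
Step 2 (adiabatic): W = (P₁V₁ − P₂V₂)/(γ−1) = (14859 − 19257)/0.4 = -10996 J.
W_total = 13125 − 10996 = 2128 J.

W_total ≈ 2130 J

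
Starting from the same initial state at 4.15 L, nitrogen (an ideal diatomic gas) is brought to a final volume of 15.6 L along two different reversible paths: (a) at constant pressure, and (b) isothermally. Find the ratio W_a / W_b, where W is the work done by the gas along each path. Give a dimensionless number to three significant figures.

W_a / W_b ≈ 2.08

Path (a) isobaric: W = P₁(V₂ − V₁) → W_a/(P₁V₁) = 2.759.
Path (b) isothermal: W = P₁V₁ ln(V₂/V₁) → W_b/(P₁V₁) = 1.324.
W_a / W_b = 2.759 / 1.324 = 2.084.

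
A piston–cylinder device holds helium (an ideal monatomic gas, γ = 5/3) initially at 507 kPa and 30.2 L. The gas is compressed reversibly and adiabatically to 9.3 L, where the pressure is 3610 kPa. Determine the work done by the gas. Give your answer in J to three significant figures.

Adiabatic: W = (P₁V₁ − P₂V₂)/(γ − 1) with γ = 5/3.
P₁V₁ = 15311 J, P₂V₂ = 33573 J.
W = (15311 − 33573) / 0.6667 = -27392 J.

W ≈ -27400 J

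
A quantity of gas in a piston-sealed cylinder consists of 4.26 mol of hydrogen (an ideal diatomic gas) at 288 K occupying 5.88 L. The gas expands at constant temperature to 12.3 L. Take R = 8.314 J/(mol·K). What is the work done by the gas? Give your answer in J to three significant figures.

Isothermal: W = nRT ln(V₂/V₁).
W = (4.26)(8.314)(288) × ln(12.3/5.88)
  = 10200 × 0.738
W_by_gas = 7528 J.

W ≈ 7530 J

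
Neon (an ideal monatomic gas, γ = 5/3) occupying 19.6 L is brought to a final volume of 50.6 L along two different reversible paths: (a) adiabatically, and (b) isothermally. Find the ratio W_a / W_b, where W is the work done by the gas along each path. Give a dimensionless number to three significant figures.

Path (a) adiabatic: W = P₁V₁(1 − (V₁/V₂)^(γ−1))/(γ−1) → W_a/(P₁V₁) = 0.7029.
Path (b) isothermal: W = P₁V₁ ln(V₂/V₁) → W_b/(P₁V₁) = 0.9484.
W_a / W_b = 0.7029 / 0.9484 = 0.7412.

W_a / W_b ≈ 0.741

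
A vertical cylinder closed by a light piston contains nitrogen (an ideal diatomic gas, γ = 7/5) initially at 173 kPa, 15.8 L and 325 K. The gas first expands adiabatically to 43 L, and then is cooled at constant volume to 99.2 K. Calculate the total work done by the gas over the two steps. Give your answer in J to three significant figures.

W_total ≈ 2260 J

Step 1 (adiabatic): W = (P₁V₁ − P₂V₂)/(γ−1) = (2733 − 1831)/0.4 = 2255 J.
Step 2 (isochoric): W = 0 (constant volume).
W_total = 2255 + 0 = 2255 J.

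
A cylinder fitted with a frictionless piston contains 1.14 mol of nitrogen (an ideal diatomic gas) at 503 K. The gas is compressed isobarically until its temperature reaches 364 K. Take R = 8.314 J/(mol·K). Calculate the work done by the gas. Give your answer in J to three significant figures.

W ≈ -1320 J

Isobaric: W = P ΔV = nR ΔT.
W = (1.14)(8.314)(364 − 503) = -1317 J.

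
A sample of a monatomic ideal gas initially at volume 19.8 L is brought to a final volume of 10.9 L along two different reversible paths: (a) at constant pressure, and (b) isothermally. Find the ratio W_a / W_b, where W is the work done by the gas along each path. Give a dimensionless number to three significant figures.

W_a / W_b ≈ 0.753

Path (a) isobaric: W = P₁(V₂ − V₁) → W_a/(P₁V₁) = -0.4495.
Path (b) isothermal: W = P₁V₁ ln(V₂/V₁) → W_b/(P₁V₁) = -0.5969.
W_a / W_b = -0.4495 / -0.5969 = 0.753.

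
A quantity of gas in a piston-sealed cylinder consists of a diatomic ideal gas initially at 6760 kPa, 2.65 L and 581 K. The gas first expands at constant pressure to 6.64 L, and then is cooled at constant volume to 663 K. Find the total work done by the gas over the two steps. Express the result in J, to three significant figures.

Step 1 (isobaric): W = PΔV = (6760 kPa)(6.64 − 2.65 L) = 26972 J.
Step 2 (isochoric): W = 0 (constant volume).
W_total = 26972 + 0 = 26972 J.

W_total ≈ 27000 J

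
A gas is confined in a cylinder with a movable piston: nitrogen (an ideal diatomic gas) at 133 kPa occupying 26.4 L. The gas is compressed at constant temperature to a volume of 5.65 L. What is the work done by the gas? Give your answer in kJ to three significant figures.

Isothermal: W = nRT ln(V₂/V₁) = P₁V₁ ln(V₂/V₁).
P₁V₁ = (133 kPa)(26.4 L) = 3511 J.
W = 3511 × ln(5.65/26.4) = 3511 × -1.542
W_by_gas = -5413 J.

W ≈ -5.41 kJ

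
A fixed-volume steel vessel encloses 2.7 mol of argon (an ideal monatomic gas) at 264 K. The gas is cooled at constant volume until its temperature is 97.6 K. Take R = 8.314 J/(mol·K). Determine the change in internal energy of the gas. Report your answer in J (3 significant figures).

Constant volume ⇒ W = 0, so Q = ΔU = nCᵥΔT with Cᵥ = 3R/2 = 12.47 J/(mol·K).
ΔU = (2.7)(12.47)(97.6 − 264) = -5603 J.

ΔU ≈ -5600 J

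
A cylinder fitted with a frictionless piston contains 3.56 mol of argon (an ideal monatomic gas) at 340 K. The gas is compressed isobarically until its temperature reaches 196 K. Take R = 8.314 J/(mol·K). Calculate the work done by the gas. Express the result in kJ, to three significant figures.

Isobaric: W = P ΔV = nR ΔT.
W = (3.56)(8.314)(196 − 340) = -4262 J.

W ≈ -4.26 kJ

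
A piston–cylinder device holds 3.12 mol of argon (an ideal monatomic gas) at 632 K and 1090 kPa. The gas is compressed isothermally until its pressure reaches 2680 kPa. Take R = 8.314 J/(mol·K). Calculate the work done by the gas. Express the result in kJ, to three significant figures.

W ≈ -14.7 kJ

Isothermal process: W = nRT ln(V₂/V₁) = nRT ln(P₁/P₂).
W = (3.12)(8.314)(632) × ln(1090/2680)
  = 16394 × ln(0.4067) = 16394 × -0.8996
W_by_gas = -14749 J.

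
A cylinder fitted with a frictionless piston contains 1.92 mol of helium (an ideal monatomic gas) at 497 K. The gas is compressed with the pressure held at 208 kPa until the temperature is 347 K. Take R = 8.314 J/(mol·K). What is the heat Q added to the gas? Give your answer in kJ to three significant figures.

Isobaric: W = nRΔT = (1.92)(8.314)(-150) = -2394 J.
ΔU = nCᵥΔT with Cᵥ = 3R/2: ΔU = (1.92)(12.47)(-150) = -3592 J.
Q = ΔU + W = -3592 − 2394 = -5986 J.

Q ≈ -5.99 kJ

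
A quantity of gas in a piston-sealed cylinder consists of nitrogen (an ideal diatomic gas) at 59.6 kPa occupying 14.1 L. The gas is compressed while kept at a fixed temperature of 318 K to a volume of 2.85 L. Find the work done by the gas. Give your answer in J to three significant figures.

W ≈ -1340 J

Isothermal: W = nRT ln(V₂/V₁) = P₁V₁ ln(V₂/V₁).
P₁V₁ = (59.6 kPa)(14.1 L) = 840.4 J.
W = 840.4 × ln(2.85/14.1) = 840.4 × -1.599
W_by_gas = -1344 J.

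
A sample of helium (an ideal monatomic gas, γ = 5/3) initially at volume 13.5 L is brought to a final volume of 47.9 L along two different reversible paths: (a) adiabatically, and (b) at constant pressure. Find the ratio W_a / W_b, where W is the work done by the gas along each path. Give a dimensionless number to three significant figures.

W_a / W_b ≈ 0.336

Path (a) adiabatic: W = P₁V₁(1 − (V₁/V₂)^(γ−1))/(γ−1) → W_a/(P₁V₁) = 0.8552.
Path (b) isobaric: W = P₁(V₂ − V₁) → W_b/(P₁V₁) = 2.548.
W_a / W_b = 0.8552 / 2.548 = 0.3356.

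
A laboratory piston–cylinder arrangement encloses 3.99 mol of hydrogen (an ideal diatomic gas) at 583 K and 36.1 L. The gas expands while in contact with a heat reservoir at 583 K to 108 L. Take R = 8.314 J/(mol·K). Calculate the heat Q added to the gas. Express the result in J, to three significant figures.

Q ≈ 21200 J

Isothermal ⇒ ΔU = 0, so Q = W = nRT ln(V₂/V₁).
Q = (3.99)(8.314)(583) ln(108/36.1) = 19340 × 1.096 = 21193 J.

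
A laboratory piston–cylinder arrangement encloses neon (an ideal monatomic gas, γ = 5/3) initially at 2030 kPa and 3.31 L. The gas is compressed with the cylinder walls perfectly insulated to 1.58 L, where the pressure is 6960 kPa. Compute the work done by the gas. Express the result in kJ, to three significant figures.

Adiabatic: W = (P₁V₁ − P₂V₂)/(γ − 1) with γ = 5/3.
P₁V₁ = 6719 J, P₂V₂ = 10997 J.
W = (6719 − 10997) / 0.6667 = -6416 J.

W ≈ -6.42 kJ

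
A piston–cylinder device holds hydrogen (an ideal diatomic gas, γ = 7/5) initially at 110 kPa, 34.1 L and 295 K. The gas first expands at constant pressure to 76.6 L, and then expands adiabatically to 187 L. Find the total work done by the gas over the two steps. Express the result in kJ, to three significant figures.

W_total ≈ 11.0 kJ

Step 1 (isobaric): W = PΔV = (110 kPa)(76.6 − 34.1 L) = 4675 J.
After step 1: P = 110 kPa, V = 76.6 L, T = 662.7 K.
Step 2 (adiabatic): W = (P₁V₁ − P₂V₂)/(γ−1) = (8426 − 5896)/0.4 = 6324 J.
W_total = 4675 + 6324 = 10999 J.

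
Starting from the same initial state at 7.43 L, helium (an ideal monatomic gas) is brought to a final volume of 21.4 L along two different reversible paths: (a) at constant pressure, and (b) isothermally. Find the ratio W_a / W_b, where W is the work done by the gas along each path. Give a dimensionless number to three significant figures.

W_a / W_b ≈ 1.78

Path (a) isobaric: W = P₁(V₂ − V₁) → W_a/(P₁V₁) = 1.88.
Path (b) isothermal: W = P₁V₁ ln(V₂/V₁) → W_b/(P₁V₁) = 1.058.
W_a / W_b = 1.88 / 1.058 = 1.777.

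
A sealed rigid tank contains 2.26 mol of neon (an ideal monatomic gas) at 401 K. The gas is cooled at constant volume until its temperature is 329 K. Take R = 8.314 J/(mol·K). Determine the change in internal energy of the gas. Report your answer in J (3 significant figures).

ΔU ≈ -2030 J

Constant volume ⇒ W = 0, so Q = ΔU = nCᵥΔT with Cᵥ = 3R/2 = 12.47 J/(mol·K).
ΔU = (2.26)(12.47)(329 − 401) = -2029 J.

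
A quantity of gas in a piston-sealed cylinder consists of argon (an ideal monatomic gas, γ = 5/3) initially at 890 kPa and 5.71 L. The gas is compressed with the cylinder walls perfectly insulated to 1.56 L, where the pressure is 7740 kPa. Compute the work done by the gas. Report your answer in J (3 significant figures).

W ≈ -10500 J

Adiabatic: W = (P₁V₁ − P₂V₂)/(γ − 1) with γ = 5/3.
P₁V₁ = 5082 J, P₂V₂ = 12074 J.
W = (5082 − 12074) / 0.6667 = -10489 J.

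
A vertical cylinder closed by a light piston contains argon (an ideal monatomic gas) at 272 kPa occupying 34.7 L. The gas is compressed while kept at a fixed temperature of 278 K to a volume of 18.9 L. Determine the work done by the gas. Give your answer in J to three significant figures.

Isothermal: W = nRT ln(V₂/V₁) = P₁V₁ ln(V₂/V₁).
P₁V₁ = (272 kPa)(34.7 L) = 9438 J.
W = 9438 × ln(18.9/34.7) = 9438 × -0.6076
W_by_gas = -5735 J.

W ≈ -5730 J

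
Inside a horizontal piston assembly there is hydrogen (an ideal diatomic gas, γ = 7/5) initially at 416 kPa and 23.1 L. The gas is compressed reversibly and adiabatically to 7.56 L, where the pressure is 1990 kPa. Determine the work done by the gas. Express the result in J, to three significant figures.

Adiabatic: W = (P₁V₁ − P₂V₂)/(γ − 1) with γ = 7/5.
P₁V₁ = 9610 J, P₂V₂ = 15044 J.
W = (9610 − 15044) / 0.4 = -13587 J.

W ≈ -13600 J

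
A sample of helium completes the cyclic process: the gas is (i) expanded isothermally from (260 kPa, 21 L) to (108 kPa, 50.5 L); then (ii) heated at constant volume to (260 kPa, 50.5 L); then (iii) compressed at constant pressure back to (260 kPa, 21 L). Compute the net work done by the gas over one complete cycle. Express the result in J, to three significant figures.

Leg (i): W = PᵢVᵢ ln(V_f/Vᵢ) = (5460) ln(50.5/21) = 4791 J.
Leg (ii): W = 0.
Leg (iii): W = PΔV = (260)(21 − 50.5) = -7670 J.
W_net = 4791 − 7670 = -2879 J.

W_net ≈ -2880 J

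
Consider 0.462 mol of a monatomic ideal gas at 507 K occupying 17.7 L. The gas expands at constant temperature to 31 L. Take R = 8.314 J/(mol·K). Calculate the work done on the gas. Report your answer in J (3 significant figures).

W ≈ -1090 J

Isothermal: W = nRT ln(V₂/V₁).
W = (0.462)(8.314)(507) × ln(31/17.7)
  = 1947 × 0.5604
W_by_gas = 1091 J; work on gas = −W_by = -1091 J.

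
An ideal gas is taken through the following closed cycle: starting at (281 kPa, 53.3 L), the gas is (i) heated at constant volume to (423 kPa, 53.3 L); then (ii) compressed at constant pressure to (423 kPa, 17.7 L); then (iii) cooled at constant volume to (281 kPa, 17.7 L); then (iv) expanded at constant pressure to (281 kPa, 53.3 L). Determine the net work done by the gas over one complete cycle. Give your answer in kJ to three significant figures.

Constant-volume legs do no work.
W(ii) = (423)(17.7 − 53.3) = -15059 J; W(iv) = (281)(53.3 − 17.7) = 10004 J.
W_net = -15059 + 10004 = -5055 J (the counter-clockwise enclosed area).

W_net ≈ -5.06 kJ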